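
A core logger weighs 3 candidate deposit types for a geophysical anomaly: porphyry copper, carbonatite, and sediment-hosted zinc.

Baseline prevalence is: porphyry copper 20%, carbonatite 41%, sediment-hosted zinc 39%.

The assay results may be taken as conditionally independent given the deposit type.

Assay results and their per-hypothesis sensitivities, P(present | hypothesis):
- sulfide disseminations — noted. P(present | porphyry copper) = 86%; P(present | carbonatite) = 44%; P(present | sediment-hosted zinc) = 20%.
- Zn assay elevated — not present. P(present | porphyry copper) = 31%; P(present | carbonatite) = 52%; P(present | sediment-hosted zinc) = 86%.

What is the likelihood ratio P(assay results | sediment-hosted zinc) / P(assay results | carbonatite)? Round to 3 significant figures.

0.133

The Bayes factor is the ratio of the joint likelihoods of the assay result pattern under the two hypotheses (using 1 − P(present | H) for each absent assay result).
  sediment-hosted zinc: 0.20 × (1 − 0.86) = 0.028
  carbonatite: 0.44 × (1 − 0.52) = 0.2112
Bayes factor = 0.028 / 0.2112 ≈ 0.133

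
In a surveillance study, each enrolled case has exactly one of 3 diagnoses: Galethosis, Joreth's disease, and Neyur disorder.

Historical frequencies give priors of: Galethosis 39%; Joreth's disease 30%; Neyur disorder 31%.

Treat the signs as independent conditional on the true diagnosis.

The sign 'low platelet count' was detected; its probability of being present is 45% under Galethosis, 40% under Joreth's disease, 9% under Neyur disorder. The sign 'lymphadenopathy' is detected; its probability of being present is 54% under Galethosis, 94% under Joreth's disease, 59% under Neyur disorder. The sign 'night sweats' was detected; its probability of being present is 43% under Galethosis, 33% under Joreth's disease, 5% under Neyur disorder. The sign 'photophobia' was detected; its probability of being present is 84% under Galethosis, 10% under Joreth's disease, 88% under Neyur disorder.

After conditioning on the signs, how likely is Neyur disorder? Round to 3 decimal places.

For each hypothesis, the unnormalized posterior weight is prior × product of the sign likelihoods:
  Galethosis: 0.39 × 0.45 × 0.54 × 0.43 × 0.84 = 0.034231
  Joreth's disease: 0.30 × 0.40 × 0.94 × 0.33 × 0.10 = 0.0037224
  Neyur disorder: 0.31 × 0.09 × 0.59 × 0.05 × 0.88 = 0.00072428
Marginal likelihood of the evidence = 0.038678.
P(Neyur disorder | evidence) = 0.00072428 / 0.038678 ≈ 0.019.

0.019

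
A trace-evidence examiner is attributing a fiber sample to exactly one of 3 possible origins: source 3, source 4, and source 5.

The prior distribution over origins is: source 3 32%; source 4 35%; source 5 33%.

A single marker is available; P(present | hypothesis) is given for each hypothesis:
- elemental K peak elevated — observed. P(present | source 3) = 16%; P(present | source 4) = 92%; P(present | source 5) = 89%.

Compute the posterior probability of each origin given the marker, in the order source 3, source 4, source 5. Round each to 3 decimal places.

By Bayes' rule, the unnormalized weight for each hypothesis is prior × likelihood:
  source 3: 0.32 × 0.16 = 0.0512
  source 4: 0.35 × 0.92 = 0.322
  source 5: 0.33 × 0.89 = 0.2937
The unnormalized weights sum to 0.6669.
P(source 3 | evidence) = 0.0512 / 0.6669 ≈ 0.077
P(source 4 | evidence) = 0.322 / 0.6669 ≈ 0.483
P(source 5 | evidence) = 0.2937 / 0.6669 ≈ 0.440

0.077, 0.483, 0.440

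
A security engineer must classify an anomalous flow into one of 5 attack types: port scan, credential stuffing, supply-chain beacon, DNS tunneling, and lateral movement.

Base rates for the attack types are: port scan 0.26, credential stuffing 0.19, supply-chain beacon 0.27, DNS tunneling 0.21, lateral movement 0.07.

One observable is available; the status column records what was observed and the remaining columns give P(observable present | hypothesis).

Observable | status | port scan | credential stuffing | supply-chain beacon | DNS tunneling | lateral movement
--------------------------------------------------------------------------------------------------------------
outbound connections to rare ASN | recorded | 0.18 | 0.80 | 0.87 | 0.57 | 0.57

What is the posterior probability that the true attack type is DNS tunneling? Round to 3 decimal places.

0.202

For each hypothesis, the unnormalized posterior weight is prior × likelihood:
  port scan: 0.26 × 0.18 = 0.0468
  credential stuffing: 0.19 × 0.80 = 0.152
  supply-chain beacon: 0.27 × 0.87 = 0.2349
  DNS tunneling: 0.21 × 0.57 = 0.1197
  lateral movement: 0.07 × 0.57 = 0.0399
Normalizing constant Z = 0.0468 + 0.152 + 0.2349 + 0.1197 + 0.0399 = 0.5933.
P(DNS tunneling | evidence) = 0.1197 / 0.5933 ≈ 0.202.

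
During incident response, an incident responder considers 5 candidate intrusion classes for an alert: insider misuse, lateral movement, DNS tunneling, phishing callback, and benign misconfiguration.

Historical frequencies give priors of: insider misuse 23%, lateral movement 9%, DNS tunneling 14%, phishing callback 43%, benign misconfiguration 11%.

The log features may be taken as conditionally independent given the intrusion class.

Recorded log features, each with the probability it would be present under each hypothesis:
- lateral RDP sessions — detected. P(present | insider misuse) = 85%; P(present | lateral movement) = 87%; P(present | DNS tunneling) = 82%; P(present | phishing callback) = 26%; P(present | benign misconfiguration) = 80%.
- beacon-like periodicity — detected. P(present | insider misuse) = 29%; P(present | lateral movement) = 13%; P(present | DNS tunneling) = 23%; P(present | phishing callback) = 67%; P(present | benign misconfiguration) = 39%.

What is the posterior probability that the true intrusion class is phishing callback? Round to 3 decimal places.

By Bayes' rule with conditional independence, the unnormalized weight for each hypothesis is prior × ∏ likelihoods:
  insider misuse: 0.23 × 0.85 × 0.29 = 0.056695
  lateral movement: 0.09 × 0.87 × 0.13 = 0.010179
  DNS tunneling: 0.14 × 0.82 × 0.23 = 0.026404
  phishing callback: 0.43 × 0.26 × 0.67 = 0.074906
  benign misconfiguration: 0.11 × 0.80 × 0.39 = 0.03432
Marginal likelihood of the evidence = 0.2025.
P(phishing callback | evidence) = 0.074906 / 0.2025 ≈ 0.370.

0.370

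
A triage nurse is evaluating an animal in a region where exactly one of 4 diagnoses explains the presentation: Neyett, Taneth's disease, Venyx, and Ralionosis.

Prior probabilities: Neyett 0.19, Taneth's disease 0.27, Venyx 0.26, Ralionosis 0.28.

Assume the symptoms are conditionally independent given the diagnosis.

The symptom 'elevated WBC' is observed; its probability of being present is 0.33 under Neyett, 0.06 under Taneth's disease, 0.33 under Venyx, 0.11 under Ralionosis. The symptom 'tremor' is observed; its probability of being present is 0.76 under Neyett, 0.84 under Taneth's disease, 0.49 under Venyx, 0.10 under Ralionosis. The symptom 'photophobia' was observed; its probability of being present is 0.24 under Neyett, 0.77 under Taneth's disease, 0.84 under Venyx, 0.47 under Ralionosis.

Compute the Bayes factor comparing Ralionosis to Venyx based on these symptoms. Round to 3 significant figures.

Take the product of per-symptom likelihoods under each hypothesis, then divide.
  Ralionosis: 0.11 × 0.10 × 0.47 = 0.00517
  Venyx: 0.33 × 0.49 × 0.84 = 0.13583
Bayes factor = 0.00517 / 0.13583 ≈ 0.0381

0.0381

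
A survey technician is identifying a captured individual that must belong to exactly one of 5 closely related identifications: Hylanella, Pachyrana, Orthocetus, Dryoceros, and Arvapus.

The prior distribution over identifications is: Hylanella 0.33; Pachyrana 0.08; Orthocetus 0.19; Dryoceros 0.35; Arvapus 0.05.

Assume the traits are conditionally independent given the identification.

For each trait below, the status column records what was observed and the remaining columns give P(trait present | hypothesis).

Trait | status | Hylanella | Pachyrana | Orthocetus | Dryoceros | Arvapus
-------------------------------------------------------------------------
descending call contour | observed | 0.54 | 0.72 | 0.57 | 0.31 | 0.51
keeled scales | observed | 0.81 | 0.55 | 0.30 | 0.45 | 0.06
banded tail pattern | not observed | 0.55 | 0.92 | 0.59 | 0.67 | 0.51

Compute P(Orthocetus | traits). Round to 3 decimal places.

0.136

Multiply each prior by the joint likelihood of the trait pattern (using 1 − P(present | H) for each absent trait):
  Hylanella: 0.33 × 0.54 × 0.81 × (1 − 0.55) = 0.064954
  Pachyrana: 0.08 × 0.72 × 0.55 × (1 − 0.92) = 0.0025344
  Orthocetus: 0.19 × 0.57 × 0.30 × (1 − 0.59) = 0.013321
  Dryoceros: 0.35 × 0.31 × 0.45 × (1 − 0.67) = 0.016112
  Arvapus: 0.05 × 0.51 × 0.06 × (1 − 0.51) = 0.0007497
Marginal likelihood of the evidence = 0.097671.
P(Orthocetus | evidence) = 0.013321 / 0.097671 ≈ 0.136.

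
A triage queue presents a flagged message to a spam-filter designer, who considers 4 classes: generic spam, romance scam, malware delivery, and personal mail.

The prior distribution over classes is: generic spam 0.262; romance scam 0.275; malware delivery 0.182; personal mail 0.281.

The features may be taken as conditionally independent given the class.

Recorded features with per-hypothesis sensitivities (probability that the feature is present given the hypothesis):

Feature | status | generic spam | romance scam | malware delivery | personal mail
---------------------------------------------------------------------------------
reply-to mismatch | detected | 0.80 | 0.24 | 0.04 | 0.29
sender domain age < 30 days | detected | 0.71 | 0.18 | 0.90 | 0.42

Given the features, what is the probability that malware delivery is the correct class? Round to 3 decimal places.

Multiply each prior by the joint likelihood of the feature pattern:
  generic spam: 0.262 × 0.80 × 0.71 = 0.14882
  romance scam: 0.275 × 0.24 × 0.18 = 0.01188
  malware delivery: 0.182 × 0.04 × 0.90 = 0.006552
  personal mail: 0.281 × 0.29 × 0.42 = 0.034226
Normalizing constant Z = 0.14882 + 0.01188 + 0.006552 + 0.034226 = 0.20147.
P(malware delivery | evidence) = 0.006552 / 0.20147 ≈ 0.033.

0.033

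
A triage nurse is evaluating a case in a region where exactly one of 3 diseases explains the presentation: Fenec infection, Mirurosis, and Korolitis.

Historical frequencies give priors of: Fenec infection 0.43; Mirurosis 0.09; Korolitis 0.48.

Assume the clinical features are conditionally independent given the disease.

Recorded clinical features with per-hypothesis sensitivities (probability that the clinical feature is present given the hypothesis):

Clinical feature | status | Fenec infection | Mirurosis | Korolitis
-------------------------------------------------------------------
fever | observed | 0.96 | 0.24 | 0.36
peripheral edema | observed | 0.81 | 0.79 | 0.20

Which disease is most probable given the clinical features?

Multiply each prior by the joint likelihood of the clinical feature pattern:
  Fenec infection: 0.43 × 0.96 × 0.81 = 0.33437
  Mirurosis: 0.09 × 0.24 × 0.79 = 0.017064
  Korolitis: 0.48 × 0.36 × 0.20 = 0.03456
Normalizing constant Z = 0.33437 + 0.017064 + 0.03456 = 0.38599.
P(Fenec infection | evidence) ≈ 0.33437 / 0.38599 ≈ 0.866
P(Mirurosis | evidence) ≈ 0.017064 / 0.38599 ≈ 0.044
P(Korolitis | evidence) ≈ 0.03456 / 0.38599 ≈ 0.090
The largest is 0.866, so Fenec infection is most probable.

Fenec infection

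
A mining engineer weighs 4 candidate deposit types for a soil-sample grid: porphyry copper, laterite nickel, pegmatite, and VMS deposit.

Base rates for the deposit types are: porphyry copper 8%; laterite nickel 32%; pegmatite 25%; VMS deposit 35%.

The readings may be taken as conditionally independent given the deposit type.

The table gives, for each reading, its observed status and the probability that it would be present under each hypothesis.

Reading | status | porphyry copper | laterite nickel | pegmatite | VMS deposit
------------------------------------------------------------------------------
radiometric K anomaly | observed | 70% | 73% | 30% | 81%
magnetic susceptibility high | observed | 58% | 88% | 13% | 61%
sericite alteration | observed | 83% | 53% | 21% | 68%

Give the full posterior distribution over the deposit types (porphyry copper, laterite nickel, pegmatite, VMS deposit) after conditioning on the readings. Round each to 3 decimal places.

0.105, 0.426, 0.008, 0.460

By Bayes' rule with conditional independence, the unnormalized weight for each hypothesis is prior × ∏ likelihoods:
  porphyry copper: 0.08 × 0.70 × 0.58 × 0.83 = 0.026958
  laterite nickel: 0.32 × 0.73 × 0.88 × 0.53 = 0.10895
  pegmatite: 0.25 × 0.30 × 0.13 × 0.21 = 0.0020475
  VMS deposit: 0.35 × 0.81 × 0.61 × 0.68 = 0.1176
Marginal likelihood of the evidence = 0.25555.
P(porphyry copper | evidence) = 0.026958 / 0.25555 ≈ 0.105
P(laterite nickel | evidence) = 0.10895 / 0.25555 ≈ 0.426
P(pegmatite | evidence) = 0.0020475 / 0.25555 ≈ 0.008
P(VMS deposit | evidence) = 0.1176 / 0.25555 ≈ 0.460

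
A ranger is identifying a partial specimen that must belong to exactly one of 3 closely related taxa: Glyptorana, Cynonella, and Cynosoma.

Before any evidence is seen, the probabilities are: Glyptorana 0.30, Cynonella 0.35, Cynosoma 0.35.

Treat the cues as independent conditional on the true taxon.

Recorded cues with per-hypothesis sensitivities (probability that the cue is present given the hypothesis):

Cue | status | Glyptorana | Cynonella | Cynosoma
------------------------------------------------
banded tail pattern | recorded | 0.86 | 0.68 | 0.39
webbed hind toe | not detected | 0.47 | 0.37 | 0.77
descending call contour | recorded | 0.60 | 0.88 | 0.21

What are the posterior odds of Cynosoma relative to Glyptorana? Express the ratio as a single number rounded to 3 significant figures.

Unnormalized posterior weight (prior times the cue likelihoods) for each of the two hypotheses (using 1 − P(present | H) for each absent cue):
  Cynosoma: 0.35 × 0.39 × (1 − 0.77) × 0.21 = 0.0065929
  Glyptorana: 0.30 × 0.86 × (1 − 0.47) × 0.60 = 0.082044
Odds(Cynosoma : Glyptorana) = 0.0065929 / 0.082044 ≈ 0.0804.

0.0804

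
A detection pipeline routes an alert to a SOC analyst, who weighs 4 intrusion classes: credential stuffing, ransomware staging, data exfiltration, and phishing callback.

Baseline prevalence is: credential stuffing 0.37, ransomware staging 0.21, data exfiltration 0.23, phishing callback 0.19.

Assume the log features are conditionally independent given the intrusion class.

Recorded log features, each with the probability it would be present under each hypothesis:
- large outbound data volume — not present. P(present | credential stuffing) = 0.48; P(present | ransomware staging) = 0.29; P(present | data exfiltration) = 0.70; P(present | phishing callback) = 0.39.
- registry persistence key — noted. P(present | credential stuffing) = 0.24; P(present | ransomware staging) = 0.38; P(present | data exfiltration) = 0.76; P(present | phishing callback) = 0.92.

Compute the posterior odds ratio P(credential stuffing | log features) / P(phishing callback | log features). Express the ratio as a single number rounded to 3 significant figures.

Unnormalized posterior weight (prior times the log feature likelihoods) for each of the two hypotheses (using 1 − P(present | H) for each absent log feature):
  credential stuffing: 0.37 × (1 − 0.48) × 0.24 = 0.046176
  phishing callback: 0.19 × (1 − 0.39) × 0.92 = 0.10663
Odds(credential stuffing : phishing callback) = 0.046176 / 0.10663 ≈ 0.433.

0.433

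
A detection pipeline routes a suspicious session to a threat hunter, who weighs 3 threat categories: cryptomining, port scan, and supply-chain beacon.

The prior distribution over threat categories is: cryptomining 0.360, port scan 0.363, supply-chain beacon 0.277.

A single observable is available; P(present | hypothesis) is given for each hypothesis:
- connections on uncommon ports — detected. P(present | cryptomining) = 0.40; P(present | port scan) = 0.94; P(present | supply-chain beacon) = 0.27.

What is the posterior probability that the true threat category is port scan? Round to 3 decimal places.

Multiply each prior by the likelihood of the observable:
  cryptomining: 0.360 × 0.40 = 0.144
  port scan: 0.363 × 0.94 = 0.34122
  supply-chain beacon: 0.277 × 0.27 = 0.07479
The unnormalized weights sum to 0.56001.
P(port scan | evidence) = 0.34122 / 0.56001 ≈ 0.609.

0.609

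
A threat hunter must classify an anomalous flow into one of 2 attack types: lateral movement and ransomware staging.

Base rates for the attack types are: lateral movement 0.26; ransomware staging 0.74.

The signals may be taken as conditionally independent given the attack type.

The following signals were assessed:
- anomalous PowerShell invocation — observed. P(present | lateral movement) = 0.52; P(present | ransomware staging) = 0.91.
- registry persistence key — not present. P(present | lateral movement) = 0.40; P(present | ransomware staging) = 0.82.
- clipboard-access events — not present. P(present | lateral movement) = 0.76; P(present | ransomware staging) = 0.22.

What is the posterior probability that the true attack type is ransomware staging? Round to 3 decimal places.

For each hypothesis, the unnormalized posterior weight is prior × product of the signal likelihoods (using 1 − P(present | H) for each absent signal):
  lateral movement: 0.26 × 0.52 × (1 − 0.40) × (1 − 0.76) = 0.019469
  ransomware staging: 0.74 × 0.91 × (1 − 0.82) × (1 − 0.22) = 0.094545
The unnormalized weights sum to 0.11401.
P(ransomware staging | evidence) = 0.094545 / 0.11401 ≈ 0.829.

0.829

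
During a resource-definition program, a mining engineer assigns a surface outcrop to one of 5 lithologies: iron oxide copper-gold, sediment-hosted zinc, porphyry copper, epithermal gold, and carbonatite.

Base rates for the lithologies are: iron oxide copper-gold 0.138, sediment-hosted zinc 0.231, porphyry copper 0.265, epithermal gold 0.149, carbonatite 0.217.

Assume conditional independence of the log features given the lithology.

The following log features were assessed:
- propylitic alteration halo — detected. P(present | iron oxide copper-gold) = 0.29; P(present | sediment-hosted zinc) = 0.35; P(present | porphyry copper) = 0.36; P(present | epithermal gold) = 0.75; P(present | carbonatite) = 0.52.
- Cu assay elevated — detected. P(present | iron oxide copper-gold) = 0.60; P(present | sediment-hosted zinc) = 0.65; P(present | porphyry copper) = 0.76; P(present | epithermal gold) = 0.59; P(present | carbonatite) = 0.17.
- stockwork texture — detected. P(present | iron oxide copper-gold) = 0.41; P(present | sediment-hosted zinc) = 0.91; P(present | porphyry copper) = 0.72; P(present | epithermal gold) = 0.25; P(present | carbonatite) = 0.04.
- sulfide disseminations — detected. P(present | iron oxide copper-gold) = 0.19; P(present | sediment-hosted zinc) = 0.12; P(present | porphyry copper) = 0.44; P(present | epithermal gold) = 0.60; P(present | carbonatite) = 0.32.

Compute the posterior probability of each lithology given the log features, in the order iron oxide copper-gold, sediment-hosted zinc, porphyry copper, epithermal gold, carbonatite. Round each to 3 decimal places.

0.046, 0.141, 0.564, 0.243, 0.006

Multiply each prior by the joint likelihood of the log feature pattern:
  iron oxide copper-gold: 0.138 × 0.29 × 0.60 × 0.41 × 0.19 = 0.0018705
  sediment-hosted zinc: 0.231 × 0.35 × 0.65 × 0.91 × 0.12 = 0.0057387
  porphyry copper: 0.265 × 0.36 × 0.76 × 0.72 × 0.44 = 0.022969
  epithermal gold: 0.149 × 0.75 × 0.59 × 0.25 × 0.60 = 0.0098899
  carbonatite: 0.217 × 0.52 × 0.17 × 0.04 × 0.32 = 0.00024554
The unnormalized weights sum to 0.040714.
P(iron oxide copper-gold | evidence) = 0.0018705 / 0.040714 ≈ 0.046
P(sediment-hosted zinc | evidence) = 0.0057387 / 0.040714 ≈ 0.141
P(porphyry copper | evidence) = 0.022969 / 0.040714 ≈ 0.564
P(epithermal gold | evidence) = 0.0098899 / 0.040714 ≈ 0.243
P(carbonatite | evidence) = 0.00024554 / 0.040714 ≈ 0.006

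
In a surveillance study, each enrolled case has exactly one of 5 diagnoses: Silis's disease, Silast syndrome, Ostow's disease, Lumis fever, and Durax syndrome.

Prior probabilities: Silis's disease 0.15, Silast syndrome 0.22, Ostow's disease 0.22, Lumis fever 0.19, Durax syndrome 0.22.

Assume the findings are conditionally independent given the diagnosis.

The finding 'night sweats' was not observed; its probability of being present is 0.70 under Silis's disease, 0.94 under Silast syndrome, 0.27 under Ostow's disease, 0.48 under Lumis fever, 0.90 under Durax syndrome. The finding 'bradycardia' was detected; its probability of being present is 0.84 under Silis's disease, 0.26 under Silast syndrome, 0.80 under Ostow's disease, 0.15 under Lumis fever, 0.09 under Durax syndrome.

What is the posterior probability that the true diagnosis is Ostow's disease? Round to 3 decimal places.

0.689

By Bayes' rule with conditional independence, the unnormalized weight for each hypothesis is prior × ∏ likelihoods (using 1 − P(present | H) for each absent finding):
  Silis's disease: 0.15 × (1 − 0.70) × 0.84 = 0.0378
  Silast syndrome: 0.22 × (1 − 0.94) × 0.26 = 0.003432
  Ostow's disease: 0.22 × (1 − 0.27) × 0.80 = 0.12848
  Lumis fever: 0.19 × (1 − 0.48) × 0.15 = 0.01482
  Durax syndrome: 0.22 × (1 − 0.90) × 0.09 = 0.00198
Marginal likelihood of the evidence = 0.18651.
P(Ostow's disease | evidence) = 0.12848 / 0.18651 ≈ 0.689.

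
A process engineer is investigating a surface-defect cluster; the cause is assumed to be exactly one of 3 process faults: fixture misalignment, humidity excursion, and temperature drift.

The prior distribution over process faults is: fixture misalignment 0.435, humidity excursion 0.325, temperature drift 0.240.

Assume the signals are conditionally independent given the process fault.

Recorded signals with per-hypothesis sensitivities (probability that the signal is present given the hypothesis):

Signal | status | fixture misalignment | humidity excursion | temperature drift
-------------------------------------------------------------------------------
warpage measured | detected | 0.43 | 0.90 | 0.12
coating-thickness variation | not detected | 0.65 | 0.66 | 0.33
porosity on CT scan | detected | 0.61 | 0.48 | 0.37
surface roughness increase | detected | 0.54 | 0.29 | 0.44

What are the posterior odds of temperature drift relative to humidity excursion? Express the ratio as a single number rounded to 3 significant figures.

Posterior odds equal prior odds times the likelihood ratio; only the two competing hypotheses matter (using 1 − P(present | H) for each absent signal).
  temperature drift: 0.240 × 0.12 × (1 − 0.33) × 0.37 × 0.44 = 0.0031414
  humidity excursion: 0.325 × 0.90 × (1 − 0.66) × 0.48 × 0.29 = 0.013843
Posterior odds = 0.0031414 / 0.013843 ≈ 0.227.

0.227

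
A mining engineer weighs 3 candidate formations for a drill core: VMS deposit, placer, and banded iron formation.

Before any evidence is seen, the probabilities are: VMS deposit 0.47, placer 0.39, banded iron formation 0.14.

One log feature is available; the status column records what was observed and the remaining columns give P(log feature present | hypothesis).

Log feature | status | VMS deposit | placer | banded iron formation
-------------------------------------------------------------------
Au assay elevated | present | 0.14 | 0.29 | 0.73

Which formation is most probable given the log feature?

placer

By Bayes' rule, the unnormalized weight for each hypothesis is prior × likelihood:
  VMS deposit: 0.47 × 0.14 = 0.0658
  placer: 0.39 × 0.29 = 0.1131
  banded iron formation: 0.14 × 0.73 = 0.1022
The unnormalized weights sum to 0.2811.
P(VMS deposit | evidence) ≈ 0.0658 / 0.2811 ≈ 0.234
P(placer | evidence) ≈ 0.1131 / 0.2811 ≈ 0.402
P(banded iron formation | evidence) ≈ 0.1022 / 0.2811 ≈ 0.364
The largest is 0.402, so placer is most probable.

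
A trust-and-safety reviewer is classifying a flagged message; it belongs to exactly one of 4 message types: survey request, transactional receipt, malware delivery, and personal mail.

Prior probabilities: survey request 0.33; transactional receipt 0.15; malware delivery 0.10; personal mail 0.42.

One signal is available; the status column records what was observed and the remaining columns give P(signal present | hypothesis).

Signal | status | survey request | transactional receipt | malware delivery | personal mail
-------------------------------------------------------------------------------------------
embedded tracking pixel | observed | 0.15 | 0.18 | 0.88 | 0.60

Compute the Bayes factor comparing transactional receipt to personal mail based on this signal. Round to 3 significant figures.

Likelihood of this signal under each hypothesis:
  transactional receipt: 0.18
  personal mail: 0.6
Bayes factor = 0.18 / 0.6 ≈ 0.300

0.300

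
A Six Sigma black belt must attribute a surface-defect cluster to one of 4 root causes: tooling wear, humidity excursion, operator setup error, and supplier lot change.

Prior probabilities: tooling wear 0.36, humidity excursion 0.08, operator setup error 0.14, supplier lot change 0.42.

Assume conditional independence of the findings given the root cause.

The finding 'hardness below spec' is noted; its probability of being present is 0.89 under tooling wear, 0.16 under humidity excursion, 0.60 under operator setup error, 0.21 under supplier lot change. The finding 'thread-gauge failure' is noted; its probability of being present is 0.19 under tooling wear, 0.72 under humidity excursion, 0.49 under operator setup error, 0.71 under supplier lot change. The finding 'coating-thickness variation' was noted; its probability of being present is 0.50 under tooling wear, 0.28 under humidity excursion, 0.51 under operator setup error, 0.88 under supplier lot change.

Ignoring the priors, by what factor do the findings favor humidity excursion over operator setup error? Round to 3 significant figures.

0.215

Take the product of per-finding likelihoods under each hypothesis, then divide.
  humidity excursion: 0.16 × 0.72 × 0.28 = 0.032256
  operator setup error: 0.60 × 0.49 × 0.51 = 0.14994
Bayes factor = 0.032256 / 0.14994 ≈ 0.215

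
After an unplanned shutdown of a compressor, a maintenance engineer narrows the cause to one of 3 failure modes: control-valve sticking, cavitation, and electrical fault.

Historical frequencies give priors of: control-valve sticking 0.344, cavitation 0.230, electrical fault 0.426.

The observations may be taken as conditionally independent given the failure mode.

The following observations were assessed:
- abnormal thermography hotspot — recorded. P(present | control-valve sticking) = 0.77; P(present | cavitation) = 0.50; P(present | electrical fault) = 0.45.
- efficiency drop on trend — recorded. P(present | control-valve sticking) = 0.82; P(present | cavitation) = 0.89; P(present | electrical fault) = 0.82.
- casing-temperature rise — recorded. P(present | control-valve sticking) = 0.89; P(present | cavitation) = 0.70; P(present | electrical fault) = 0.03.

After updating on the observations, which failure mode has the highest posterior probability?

control-valve sticking

Multiply each prior by the joint likelihood of the evidence pattern:
  control-valve sticking: 0.344 × 0.77 × 0.82 × 0.89 = 0.19331
  cavitation: 0.230 × 0.50 × 0.89 × 0.70 = 0.071645
  electrical fault: 0.426 × 0.45 × 0.82 × 0.03 = 0.0047158
Marginal likelihood of the evidence = 0.26967.
P(control-valve sticking | evidence) ≈ 0.19331 / 0.26967 ≈ 0.717
P(cavitation | evidence) ≈ 0.071645 / 0.26967 ≈ 0.266
P(electrical fault | evidence) ≈ 0.0047158 / 0.26967 ≈ 0.017
The largest is 0.717, so control-valve sticking is most probable.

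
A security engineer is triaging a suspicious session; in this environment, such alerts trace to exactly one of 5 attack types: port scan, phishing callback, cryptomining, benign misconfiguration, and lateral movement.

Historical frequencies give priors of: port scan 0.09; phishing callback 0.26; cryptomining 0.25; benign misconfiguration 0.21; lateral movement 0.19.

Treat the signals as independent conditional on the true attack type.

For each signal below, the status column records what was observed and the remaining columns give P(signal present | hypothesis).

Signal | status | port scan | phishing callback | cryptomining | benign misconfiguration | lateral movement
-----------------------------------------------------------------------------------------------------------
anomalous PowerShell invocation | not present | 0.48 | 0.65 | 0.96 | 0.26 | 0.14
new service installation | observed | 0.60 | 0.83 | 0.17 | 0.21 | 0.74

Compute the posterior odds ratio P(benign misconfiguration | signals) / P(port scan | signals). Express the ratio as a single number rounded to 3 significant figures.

Unnormalized posterior weight (prior times the signal likelihoods) for each of the two hypotheses (using 1 − P(present | H) for each absent signal):
  benign misconfiguration: 0.21 × (1 − 0.26) × 0.21 = 0.032634
  port scan: 0.09 × (1 − 0.48) × 0.60 = 0.02808
Posterior odds = 0.032634 / 0.02808 ≈ 1.16.

1.16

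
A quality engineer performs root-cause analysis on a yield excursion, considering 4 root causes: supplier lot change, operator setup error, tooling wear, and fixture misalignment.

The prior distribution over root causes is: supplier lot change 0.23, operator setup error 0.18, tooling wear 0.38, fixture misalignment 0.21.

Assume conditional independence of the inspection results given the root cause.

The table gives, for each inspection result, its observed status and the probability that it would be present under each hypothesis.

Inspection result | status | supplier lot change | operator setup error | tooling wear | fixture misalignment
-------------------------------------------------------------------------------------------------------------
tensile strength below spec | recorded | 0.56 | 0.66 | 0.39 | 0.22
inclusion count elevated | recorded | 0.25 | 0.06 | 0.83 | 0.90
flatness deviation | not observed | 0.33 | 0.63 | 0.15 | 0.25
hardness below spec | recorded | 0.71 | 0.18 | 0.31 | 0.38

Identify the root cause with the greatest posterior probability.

tooling wear

By Bayes' rule with conditional independence, the unnormalized weight for each hypothesis is prior × ∏ likelihoods (using 1 − P(present | H) for each absent inspection result):
  supplier lot change: 0.23 × 0.56 × 0.25 × (1 − 0.33) × 0.71 = 0.015318
  operator setup error: 0.18 × 0.66 × 0.06 × (1 − 0.63) × 0.18 = 0.00047472
  tooling wear: 0.38 × 0.39 × 0.83 × (1 − 0.15) × 0.31 = 0.032412
  fixture misalignment: 0.21 × 0.22 × 0.90 × (1 − 0.25) × 0.38 = 0.01185
Normalizing constant Z = 0.015318 + 0.00047472 + 0.032412 + 0.01185 = 0.060055.
P(supplier lot change | evidence) ≈ 0.015318 / 0.060055 ≈ 0.255
P(operator setup error | evidence) ≈ 0.00047472 / 0.060055 ≈ 0.008
P(tooling wear | evidence) ≈ 0.032412 / 0.060055 ≈ 0.540
P(fixture misalignment | evidence) ≈ 0.01185 / 0.060055 ≈ 0.197
The largest is 0.540, so tooling wear is most probable.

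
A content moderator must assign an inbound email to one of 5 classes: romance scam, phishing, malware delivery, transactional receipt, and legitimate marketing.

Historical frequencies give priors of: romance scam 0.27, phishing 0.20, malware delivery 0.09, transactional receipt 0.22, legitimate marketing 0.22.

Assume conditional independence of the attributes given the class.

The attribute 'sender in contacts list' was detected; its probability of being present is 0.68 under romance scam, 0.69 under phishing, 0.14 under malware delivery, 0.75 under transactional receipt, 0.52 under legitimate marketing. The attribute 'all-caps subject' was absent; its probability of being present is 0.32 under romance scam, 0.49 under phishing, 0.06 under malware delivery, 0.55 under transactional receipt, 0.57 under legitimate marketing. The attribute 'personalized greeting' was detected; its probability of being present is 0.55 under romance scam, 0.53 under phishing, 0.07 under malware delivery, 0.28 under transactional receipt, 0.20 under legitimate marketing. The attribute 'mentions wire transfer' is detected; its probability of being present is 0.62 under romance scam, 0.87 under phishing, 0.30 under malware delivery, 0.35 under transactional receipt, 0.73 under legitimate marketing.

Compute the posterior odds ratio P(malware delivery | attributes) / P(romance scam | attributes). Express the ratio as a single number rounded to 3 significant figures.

0.00584

Unnormalized posterior weight (prior times the attribute likelihoods) for each of the two hypotheses (using 1 − P(present | H) for each absent attribute):
  malware delivery: 0.09 × 0.14 × (1 − 0.06) × 0.07 × 0.30 = 0.00024872
  romance scam: 0.27 × 0.68 × (1 − 0.32) × 0.55 × 0.62 = 0.042573
Odds(malware delivery : romance scam) = 0.00024872 / 0.042573 ≈ 0.00584.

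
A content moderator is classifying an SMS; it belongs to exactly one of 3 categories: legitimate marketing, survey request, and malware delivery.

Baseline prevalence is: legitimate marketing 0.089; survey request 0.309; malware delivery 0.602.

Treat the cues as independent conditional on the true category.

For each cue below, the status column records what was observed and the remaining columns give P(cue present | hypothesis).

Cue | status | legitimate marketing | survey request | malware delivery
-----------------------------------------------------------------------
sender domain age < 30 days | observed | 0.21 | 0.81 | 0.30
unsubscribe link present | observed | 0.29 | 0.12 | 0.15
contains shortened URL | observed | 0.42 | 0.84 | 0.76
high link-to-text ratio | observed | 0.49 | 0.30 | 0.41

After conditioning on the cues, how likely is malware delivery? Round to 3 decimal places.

For each hypothesis, the unnormalized posterior weight is prior × product of the cue likelihoods:
  legitimate marketing: 0.089 × 0.21 × 0.29 × 0.42 × 0.49 = 0.0011155
  survey request: 0.309 × 0.81 × 0.12 × 0.84 × 0.30 = 0.0075688
  malware delivery: 0.602 × 0.30 × 0.15 × 0.76 × 0.41 = 0.0084412
Normalizing constant Z = 0.0011155 + 0.0075688 + 0.0084412 = 0.017125.
P(malware delivery | evidence) = 0.0084412 / 0.017125 ≈ 0.493.

0.493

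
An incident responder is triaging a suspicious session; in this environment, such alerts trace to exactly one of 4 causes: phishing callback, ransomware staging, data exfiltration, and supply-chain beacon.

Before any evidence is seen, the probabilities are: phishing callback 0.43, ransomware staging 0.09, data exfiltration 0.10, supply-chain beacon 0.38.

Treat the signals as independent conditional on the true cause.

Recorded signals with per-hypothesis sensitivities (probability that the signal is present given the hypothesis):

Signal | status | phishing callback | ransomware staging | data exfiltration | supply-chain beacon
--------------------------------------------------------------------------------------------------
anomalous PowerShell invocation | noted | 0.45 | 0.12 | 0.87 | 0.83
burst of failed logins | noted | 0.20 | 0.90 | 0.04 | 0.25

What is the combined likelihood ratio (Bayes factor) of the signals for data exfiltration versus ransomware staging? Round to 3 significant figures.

Joint likelihood of the signal pattern under each hypothesis:
  data exfiltration: 0.87 × 0.04 = 0.0348
  ransomware staging: 0.12 × 0.90 = 0.108
Bayes factor = 0.0348 / 0.108 ≈ 0.322

0.322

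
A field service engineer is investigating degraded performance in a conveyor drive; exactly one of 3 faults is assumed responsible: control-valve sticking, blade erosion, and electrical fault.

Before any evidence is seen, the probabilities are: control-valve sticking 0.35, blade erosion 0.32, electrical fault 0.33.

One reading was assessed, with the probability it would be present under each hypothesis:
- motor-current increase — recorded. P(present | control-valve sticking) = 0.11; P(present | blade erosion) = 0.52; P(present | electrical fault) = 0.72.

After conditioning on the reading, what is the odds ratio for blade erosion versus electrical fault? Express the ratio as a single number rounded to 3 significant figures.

The normalizing constant cancels in an odds ratio, so compute prior × likelihood for the two hypotheses only:
  blade erosion: 0.32 × 0.52 = 0.1664
  electrical fault: 0.33 × 0.72 = 0.2376
Posterior odds = 0.1664 / 0.2376 ≈ 0.700.

0.700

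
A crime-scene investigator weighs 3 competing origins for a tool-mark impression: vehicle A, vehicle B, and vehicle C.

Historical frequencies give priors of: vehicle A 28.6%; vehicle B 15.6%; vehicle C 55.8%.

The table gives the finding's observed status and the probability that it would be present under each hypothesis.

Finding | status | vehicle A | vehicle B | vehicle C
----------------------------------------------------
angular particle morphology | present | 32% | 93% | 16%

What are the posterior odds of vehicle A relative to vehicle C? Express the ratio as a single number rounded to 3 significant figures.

1.03

Posterior odds equal prior odds times the likelihood ratio; only the two competing hypotheses matter.
  vehicle A: 0.286 × 0.32 = 0.09152
  vehicle C: 0.558 × 0.16 = 0.08928
Odds(vehicle A : vehicle C) = 0.09152 / 0.08928 ≈ 1.03.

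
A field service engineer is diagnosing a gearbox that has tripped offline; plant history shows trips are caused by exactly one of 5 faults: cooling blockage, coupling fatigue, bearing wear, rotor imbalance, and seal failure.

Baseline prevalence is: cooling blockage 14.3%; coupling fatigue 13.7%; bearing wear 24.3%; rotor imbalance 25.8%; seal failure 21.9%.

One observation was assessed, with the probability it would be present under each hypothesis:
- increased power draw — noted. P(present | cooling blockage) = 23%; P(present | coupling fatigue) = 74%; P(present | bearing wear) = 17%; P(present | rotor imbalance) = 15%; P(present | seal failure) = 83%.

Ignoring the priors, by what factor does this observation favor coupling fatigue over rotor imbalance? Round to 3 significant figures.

4.93

The Bayes factor is the ratio of the two likelihoods.
  coupling fatigue: 0.74
  rotor imbalance: 0.15
Bayes factor = 0.74 / 0.15 ≈ 4.93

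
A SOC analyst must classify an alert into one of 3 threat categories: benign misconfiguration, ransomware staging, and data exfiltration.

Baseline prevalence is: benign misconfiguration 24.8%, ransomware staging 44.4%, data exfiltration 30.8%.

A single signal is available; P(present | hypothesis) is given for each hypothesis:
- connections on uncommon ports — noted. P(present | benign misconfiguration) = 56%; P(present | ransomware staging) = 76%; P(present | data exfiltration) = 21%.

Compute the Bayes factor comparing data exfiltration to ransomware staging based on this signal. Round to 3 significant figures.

0.276

The Bayes factor is the ratio of the two likelihoods.
  data exfiltration: 0.21
  ransomware staging: 0.76
Bayes factor = 0.21 / 0.76 ≈ 0.276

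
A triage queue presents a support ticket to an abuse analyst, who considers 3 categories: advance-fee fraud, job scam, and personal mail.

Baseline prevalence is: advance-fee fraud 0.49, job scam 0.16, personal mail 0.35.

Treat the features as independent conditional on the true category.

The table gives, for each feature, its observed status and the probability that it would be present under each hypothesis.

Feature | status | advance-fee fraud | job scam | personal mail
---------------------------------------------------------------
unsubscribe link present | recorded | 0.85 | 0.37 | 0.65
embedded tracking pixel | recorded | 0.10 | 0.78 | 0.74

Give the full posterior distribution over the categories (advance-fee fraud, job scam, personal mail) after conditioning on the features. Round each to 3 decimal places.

0.163, 0.180, 0.657

By Bayes' rule with conditional independence, the unnormalized weight for each hypothesis is prior × ∏ likelihoods:
  advance-fee fraud: 0.49 × 0.85 × 0.10 = 0.04165
  job scam: 0.16 × 0.37 × 0.78 = 0.046176
  personal mail: 0.35 × 0.65 × 0.74 = 0.16835
Normalizing constant Z = 0.04165 + 0.046176 + 0.16835 = 0.25618.
P(advance-fee fraud | evidence) = 0.04165 / 0.25618 ≈ 0.163
P(job scam | evidence) = 0.046176 / 0.25618 ≈ 0.180
P(personal mail | evidence) = 0.16835 / 0.25618 ≈ 0.657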